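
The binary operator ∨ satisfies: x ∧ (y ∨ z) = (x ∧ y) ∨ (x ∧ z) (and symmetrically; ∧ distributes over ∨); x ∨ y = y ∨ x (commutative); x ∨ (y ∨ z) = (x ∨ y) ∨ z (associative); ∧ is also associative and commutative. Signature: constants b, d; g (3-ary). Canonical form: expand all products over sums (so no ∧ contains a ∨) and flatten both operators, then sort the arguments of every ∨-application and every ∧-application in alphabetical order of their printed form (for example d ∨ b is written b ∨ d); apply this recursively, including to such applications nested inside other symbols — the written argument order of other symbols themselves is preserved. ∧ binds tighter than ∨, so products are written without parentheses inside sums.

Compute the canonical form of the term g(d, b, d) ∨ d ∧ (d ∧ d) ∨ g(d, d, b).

Answer: d ∧ d ∧ d ∨ g(d, b, d) ∨ g(d, d, b)

Derivation:
Merge nested applications:  g(d, b, d) ∨ d ∧ d ∧ d ∨ g(d, d, b)
Order the arguments:  d ∧ d ∧ d ∨ g(d, b, d) ∨ g(d, d, b)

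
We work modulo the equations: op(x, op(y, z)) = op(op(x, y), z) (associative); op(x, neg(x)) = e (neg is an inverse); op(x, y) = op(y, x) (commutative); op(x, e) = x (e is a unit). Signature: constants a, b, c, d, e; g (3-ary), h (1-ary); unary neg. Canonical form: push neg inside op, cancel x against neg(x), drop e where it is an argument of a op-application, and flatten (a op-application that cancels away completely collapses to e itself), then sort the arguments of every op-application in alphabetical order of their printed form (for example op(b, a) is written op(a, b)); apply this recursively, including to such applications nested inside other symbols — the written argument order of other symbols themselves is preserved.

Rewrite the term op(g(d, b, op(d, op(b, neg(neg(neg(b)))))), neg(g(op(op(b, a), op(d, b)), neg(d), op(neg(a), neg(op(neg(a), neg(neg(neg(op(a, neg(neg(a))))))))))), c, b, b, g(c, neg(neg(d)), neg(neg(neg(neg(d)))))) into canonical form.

Push neg inside:  distribute neg over op and collapse double neg
Combine occurrences:  op(g(d, b, d), neg(g(op(a, b, b, d), neg(d), op(a, a))), c, b, b, g(c, d, d))
Order the arguments:  op(b, b, c, g(c, d, d), g(d, b, d), neg(g(op(a, b, b, d), neg(d), op(a, a))))

Answer: op(b, b, c, g(c, d, d), g(d, b, d), neg(g(op(a, b, b, d), neg(d), op(a, a))))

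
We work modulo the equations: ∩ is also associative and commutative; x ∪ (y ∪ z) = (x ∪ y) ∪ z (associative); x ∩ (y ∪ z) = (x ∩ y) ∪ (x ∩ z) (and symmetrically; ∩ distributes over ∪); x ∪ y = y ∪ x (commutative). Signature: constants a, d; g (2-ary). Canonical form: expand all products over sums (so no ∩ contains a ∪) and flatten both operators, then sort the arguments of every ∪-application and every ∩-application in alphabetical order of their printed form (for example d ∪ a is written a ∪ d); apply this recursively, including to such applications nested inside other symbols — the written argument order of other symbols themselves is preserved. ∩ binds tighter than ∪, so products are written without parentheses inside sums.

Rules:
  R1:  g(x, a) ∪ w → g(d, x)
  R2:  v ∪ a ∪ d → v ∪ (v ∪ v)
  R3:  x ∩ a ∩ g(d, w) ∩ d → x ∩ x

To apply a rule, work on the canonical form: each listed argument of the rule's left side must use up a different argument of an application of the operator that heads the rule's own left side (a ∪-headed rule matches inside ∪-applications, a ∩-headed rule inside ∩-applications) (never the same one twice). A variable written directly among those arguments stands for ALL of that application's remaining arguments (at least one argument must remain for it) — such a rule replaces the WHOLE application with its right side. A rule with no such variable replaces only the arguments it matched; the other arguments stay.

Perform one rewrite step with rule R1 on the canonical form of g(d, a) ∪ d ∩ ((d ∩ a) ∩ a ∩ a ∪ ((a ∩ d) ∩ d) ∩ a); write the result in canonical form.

Answer: g(d, d)

Derivation:
Canonical form:  a ∩ a ∩ a ∩ d ∩ d ∪ a ∩ a ∩ d ∩ d ∩ d ∪ g(d, a)
Match R1:  consume g(d, a);  w := a ∩ a ∩ a ∩ d ∩ d ∪ a ∩ a ∩ d ∩ d ∩ d, x := d
The extension variable absorbs all remaining arguments, so the whole application is rewritten.
Result:  g(d, d)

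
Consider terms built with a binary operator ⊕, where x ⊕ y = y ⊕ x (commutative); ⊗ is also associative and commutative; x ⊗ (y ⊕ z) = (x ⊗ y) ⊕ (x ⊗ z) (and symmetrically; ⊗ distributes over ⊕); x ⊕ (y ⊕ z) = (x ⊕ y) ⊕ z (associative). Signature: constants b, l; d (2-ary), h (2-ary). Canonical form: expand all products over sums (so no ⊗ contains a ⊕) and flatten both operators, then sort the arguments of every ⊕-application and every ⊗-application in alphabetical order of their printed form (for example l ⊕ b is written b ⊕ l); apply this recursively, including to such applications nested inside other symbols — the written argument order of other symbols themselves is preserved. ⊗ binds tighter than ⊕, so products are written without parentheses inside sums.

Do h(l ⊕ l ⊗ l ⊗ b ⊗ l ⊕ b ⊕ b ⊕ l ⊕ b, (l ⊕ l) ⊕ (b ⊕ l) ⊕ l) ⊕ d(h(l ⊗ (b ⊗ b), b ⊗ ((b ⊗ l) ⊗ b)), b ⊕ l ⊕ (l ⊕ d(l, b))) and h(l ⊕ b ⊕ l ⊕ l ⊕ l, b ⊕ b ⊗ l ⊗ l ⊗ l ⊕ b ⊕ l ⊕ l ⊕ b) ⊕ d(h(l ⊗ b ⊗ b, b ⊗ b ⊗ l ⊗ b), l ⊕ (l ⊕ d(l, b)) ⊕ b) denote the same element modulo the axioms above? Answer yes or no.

Answer: no — d(h(b ⊗ b ⊗ l, b ⊗ b ⊗ b ⊗ l), b ⊕ d(l, b) ⊕ l ⊕ l) ⊕ h(b ⊕ b ⊕ b ⊕ b ⊗ l ⊗ l ⊗ l ⊕ l ⊕ l, b ⊕ l ⊕ l ⊕ l ⊕ l) vs d(h(b ⊗ b ⊗ l, b ⊗ b ⊗ b ⊗ l), b ⊕ d(l, b) ⊕ l ⊕ l) ⊕ h(b ⊕ l ⊕ l ⊕ l ⊕ l, b ⊕ b ⊕ b ⊕ b ⊗ l ⊗ l ⊗ l ⊕ l ⊕ l)

Derivation:
Left:  h(l ⊕ l ⊗ l ⊗ b ⊗ l ⊕ b ⊕ b ⊕ l ⊕ b, (l ⊕ l) ⊕ (b ⊕ l) ⊕ l) ⊕ d(h(l ⊗ (b ⊗ b), b ⊗ ((b ⊗ l) ⊗ b)), b ⊕ l ⊕ (l ⊕ d(l, b)))
  Flatten:  h(b ⊕ b ⊕ b ⊕ b ⊗ l ⊗ l ⊗ l ⊕ l ⊕ l, b ⊕ l ⊕ l ⊕ l ⊕ l) ⊕ d(h(b ⊗ b ⊗ l, b ⊗ b ⊗ b ⊗ l), b ⊕ d(l, b) ⊕ l ⊕ l)
  Sort:  d(h(b ⊗ b ⊗ l, b ⊗ b ⊗ b ⊗ l), b ⊕ d(l, b) ⊕ l ⊕ l) ⊕ h(b ⊕ b ⊕ b ⊕ b ⊗ l ⊗ l ⊗ l ⊕ l ⊕ l, b ⊕ l ⊕ l ⊕ l ⊕ l)
Right:  h(l ⊕ b ⊕ l ⊕ l ⊕ l, b ⊕ b ⊗ l ⊗ l ⊗ l ⊕ b ⊕ l ⊕ l ⊕ b) ⊕ d(h(l ⊗ b ⊗ b, b ⊗ b ⊗ l ⊗ b), l ⊕ (l ⊕ d(l, b)) ⊕ b)
  Flatten:  h(b ⊕ l ⊕ l ⊕ l ⊕ l, b ⊕ b ⊕ b ⊕ b ⊗ l ⊗ l ⊗ l ⊕ l ⊕ l) ⊕ d(h(b ⊗ b ⊗ l, b ⊗ b ⊗ b ⊗ l), b ⊕ d(l, b) ⊕ l ⊕ l)
  Order the arguments:  d(h(b ⊗ b ⊗ l, b ⊗ b ⊗ b ⊗ l), b ⊕ d(l, b) ⊕ l ⊕ l) ⊕ h(b ⊕ l ⊕ l ⊕ l ⊕ l, b ⊕ b ⊕ b ⊕ b ⊗ l ⊗ l ⊗ l ⊕ l ⊕ l)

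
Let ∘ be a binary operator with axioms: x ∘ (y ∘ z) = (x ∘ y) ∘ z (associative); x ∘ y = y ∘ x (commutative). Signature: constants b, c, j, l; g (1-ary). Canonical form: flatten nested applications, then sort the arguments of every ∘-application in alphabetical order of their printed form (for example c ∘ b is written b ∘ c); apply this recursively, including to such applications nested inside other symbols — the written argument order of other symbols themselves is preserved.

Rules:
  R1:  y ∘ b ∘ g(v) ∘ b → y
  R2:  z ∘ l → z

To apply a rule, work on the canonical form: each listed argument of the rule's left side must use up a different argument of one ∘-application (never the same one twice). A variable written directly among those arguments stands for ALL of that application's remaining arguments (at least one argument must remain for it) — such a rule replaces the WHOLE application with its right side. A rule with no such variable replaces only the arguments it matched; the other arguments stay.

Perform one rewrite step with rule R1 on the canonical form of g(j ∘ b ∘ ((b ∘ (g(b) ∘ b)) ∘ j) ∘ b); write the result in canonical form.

Answer: g(b ∘ b ∘ j ∘ j)

Derivation:
Canonical form:  g(b ∘ b ∘ b ∘ b ∘ g(b) ∘ j ∘ j)
Match R1:  consume b, b, g(b);  v := b, y := b ∘ b ∘ j ∘ j
The variable takes the whole remainder — replace the entire application.
Giving:  g(b ∘ b ∘ j ∘ j)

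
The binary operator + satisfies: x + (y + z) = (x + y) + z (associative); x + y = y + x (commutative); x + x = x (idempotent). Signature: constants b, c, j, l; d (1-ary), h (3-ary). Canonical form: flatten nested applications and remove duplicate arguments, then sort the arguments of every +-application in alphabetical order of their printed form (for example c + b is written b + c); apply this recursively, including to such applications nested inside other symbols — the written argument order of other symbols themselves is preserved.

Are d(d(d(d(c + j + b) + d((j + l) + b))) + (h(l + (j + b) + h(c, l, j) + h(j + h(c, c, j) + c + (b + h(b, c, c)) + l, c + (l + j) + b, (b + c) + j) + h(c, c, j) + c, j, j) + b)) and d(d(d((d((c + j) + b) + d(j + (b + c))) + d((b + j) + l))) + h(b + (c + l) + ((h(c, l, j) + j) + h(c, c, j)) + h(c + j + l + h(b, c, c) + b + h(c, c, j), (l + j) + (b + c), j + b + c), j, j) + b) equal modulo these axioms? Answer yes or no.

Left:  d(d(d(d(c + j + b) + d((j + l) + b))) + (h(l + (j + b) + h(c, l, j) + h(j + h(c, c, j) + c + (b + h(b, c, c)) + l, c + (l + j) + b, (b + c) + j) + h(c, c, j) + c, j, j) + b))
  Descend into:  d(d(d(c + j + b) + d((j + l) + b))) + (h(l + (j + b) + h(c, l, j) + h(j + h(c, c, j) + c + (b + h(b, c, c)) + l, c + (l + j) + b, (b + c) + j) + h(c, c, j) + c, j, j) + b)
  Merge nested applications:  d(d(d(c + j + b) + d((j + l) + b))) + h(l + (j + b) + h(c, l, j) + h(j + h(c, c, j) + c + (b + h(b, c, c)) + l, c + (l + j) + b, (b + c) + j) + h(c, c, j) + c, j, j) + b
  Simplify inside:  d(d(d(c + j + b) + d((j + l) + b)))  →  d(d(d(b + c + j) + d(b + j + l)))
  Canonicalize subterm:  h(l + (j + b) + h(c, l, j) + h(j + h(c, c, j) + c + (b + h(b, c, c)) + l, c + (l + j) + b, (b + c) + j) + h(c, c, j) + c, j, j)  →  h(b + c + h(b + c + h(b, c, c) + h(c, c, j) + j + l, b + c + j + l, b + c + j) + h(c, c, j) + h(c, l, j) + j + l, j, j)
  Sort:  b + d(d(d(b + c + j) + d(b + j + l))) + h(b + c + h(b + c + h(b, c, c) + h(c, c, j) + j + l, b + c + j + l, b + c + j) + h(c, c, j) + h(c, l, j) + j + l, j, j)
  Reassemble:  d(b + d(d(d(b + c + j) + d(b + j + l))) + h(b + c + h(b + c + h(b, c, c) + h(c, c, j) + j + l, b + c + j + l, b + c + j) + h(c, c, j) + h(c, l, j) + j + l, j, j))
Right:  d(d(d((d((c + j) + b) + d(j + (b + c))) + d((b + j) + l))) + h(b + (c + l) + ((h(c, l, j) + j) + h(c, c, j)) + h(c + j + l + h(b, c, c) + b + h(c, c, j), (l + j) + (b + c), j + b + c), j, j) + b)
  Work inside:  d(d((d((c + j) + b) + d(j + (b + c))) + d((b + j) + l))) + h(b + (c + l) + ((h(c, l, j) + j) + h(c, c, j)) + h(c + j + l + h(b, c, c) + b + h(c, c, j), (l + j) + (b + c), j + b + c), j, j) + b
  Simplify inside:  d(d((d((c + j) + b) + d(j + (b + c))) + d((b + j) + l)))  →  d(d(d(b + c + j) + d(b + j + l)))
  Inside:  h(b + (c + l) + ((h(c, l, j) + j) + h(c, c, j)) + h(c + j + l + h(b, c, c) + b + h(c, c, j), (l + j) + (b + c), j + b + c), j, j)  →  h(b + c + h(b + c + h(b, c, c) + h(c, c, j) + j + l, b + c + j + l, b + c + j) + h(c, c, j) + h(c, l, j) + j + l, j, j)
  Sort arguments:  b + d(d(d(b + c + j) + d(b + j + l))) + h(b + c + h(b + c + h(b, c, c) + h(c, c, j) + j + l, b + c + j + l, b + c + j) + h(c, c, j) + h(c, l, j) + j + l, j, j)
  Put back:  d(b + d(d(d(b + c + j) + d(b + j + l))) + h(b + c + h(b + c + h(b, c, c) + h(c, c, j) + j + l, b + c + j + l, b + c + j) + h(c, c, j) + h(c, l, j) + j + l, j, j))

Answer: yes — both canonical forms are d(b + d(d(d(b + c + j) + d(b + j + l))) + h(b + c + h(b + c + h(b, c, c) + h(c, c, j) + j + l, b + c + j + l, b + c + j) + h(c, c, j) + h(c, l, j) + j + l, j, j))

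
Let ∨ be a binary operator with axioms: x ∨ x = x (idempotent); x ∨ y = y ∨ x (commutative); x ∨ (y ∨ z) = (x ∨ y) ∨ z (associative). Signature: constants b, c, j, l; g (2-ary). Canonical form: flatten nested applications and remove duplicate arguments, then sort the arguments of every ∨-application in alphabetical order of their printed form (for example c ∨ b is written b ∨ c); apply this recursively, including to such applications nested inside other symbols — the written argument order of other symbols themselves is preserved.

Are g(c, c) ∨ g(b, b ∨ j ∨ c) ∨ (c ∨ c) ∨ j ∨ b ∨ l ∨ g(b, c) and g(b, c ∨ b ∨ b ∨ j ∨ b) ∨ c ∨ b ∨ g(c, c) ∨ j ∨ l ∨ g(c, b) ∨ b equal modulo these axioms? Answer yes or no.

Left:  g(c, c) ∨ g(b, b ∨ j ∨ c) ∨ (c ∨ c) ∨ j ∨ b ∨ l ∨ g(b, c)
  Flatten:  g(c, c) ∨ g(b, b ∨ j ∨ c) ∨ c ∨ c ∨ j ∨ b ∨ l ∨ g(b, c)
  Canonicalize subterm:  g(b, b ∨ j ∨ c)  →  g(b, b ∨ c ∨ j)
  Idempotence:  drop duplicate c
  Sort:  b ∨ c ∨ g(b, b ∨ c ∨ j) ∨ g(b, c) ∨ g(c, c) ∨ j ∨ l
Right:  g(b, c ∨ b ∨ b ∨ j ∨ b) ∨ c ∨ b ∨ g(c, c) ∨ j ∨ l ∨ g(c, b) ∨ b
  Inside:  g(b, c ∨ b ∨ b ∨ j ∨ b)  →  g(b, b ∨ c ∨ j)
  Idempotence:  drop duplicate b
  Sort arguments:  b ∨ c ∨ g(b, b ∨ c ∨ j) ∨ g(c, b) ∨ g(c, c) ∨ j ∨ l

Answer: no — b ∨ c ∨ g(b, b ∨ c ∨ j) ∨ g(b, c) ∨ g(c, c) ∨ j ∨ l vs b ∨ c ∨ g(b, b ∨ c ∨ j) ∨ g(c, b) ∨ g(c, c) ∨ j ∨ l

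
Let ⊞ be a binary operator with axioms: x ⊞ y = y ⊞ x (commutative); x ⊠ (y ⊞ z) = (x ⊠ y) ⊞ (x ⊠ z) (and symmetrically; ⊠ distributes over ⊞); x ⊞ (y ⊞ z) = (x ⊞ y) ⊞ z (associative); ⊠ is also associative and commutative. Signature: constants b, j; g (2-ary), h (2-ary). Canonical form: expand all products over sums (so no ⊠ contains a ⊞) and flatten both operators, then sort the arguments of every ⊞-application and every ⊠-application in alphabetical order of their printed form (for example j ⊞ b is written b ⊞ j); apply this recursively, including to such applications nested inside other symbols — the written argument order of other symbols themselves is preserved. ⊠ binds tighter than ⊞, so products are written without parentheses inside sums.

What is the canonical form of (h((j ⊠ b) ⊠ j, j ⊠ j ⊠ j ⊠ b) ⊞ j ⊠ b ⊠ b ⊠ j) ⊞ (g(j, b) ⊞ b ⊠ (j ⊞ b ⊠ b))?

Answer: b ⊠ b ⊠ b ⊞ b ⊠ b ⊠ j ⊠ j ⊞ b ⊠ j ⊞ g(j, b) ⊞ h(b ⊠ j ⊠ j, b ⊠ j ⊠ j ⊠ j)

Derivation:
Expand products over sums:  h(b ⊠ j ⊠ j, b ⊠ j ⊠ j ⊠ j) ⊞ b ⊠ b ⊠ j ⊠ j ⊞ g(j, b) ⊞ b ⊠ j ⊞ b ⊠ b ⊠ b
Order the arguments:  b ⊠ b ⊠ b ⊞ b ⊠ b ⊠ j ⊠ j ⊞ b ⊠ j ⊞ g(j, b) ⊞ h(b ⊠ j ⊠ j, b ⊠ j ⊠ j ⊠ j)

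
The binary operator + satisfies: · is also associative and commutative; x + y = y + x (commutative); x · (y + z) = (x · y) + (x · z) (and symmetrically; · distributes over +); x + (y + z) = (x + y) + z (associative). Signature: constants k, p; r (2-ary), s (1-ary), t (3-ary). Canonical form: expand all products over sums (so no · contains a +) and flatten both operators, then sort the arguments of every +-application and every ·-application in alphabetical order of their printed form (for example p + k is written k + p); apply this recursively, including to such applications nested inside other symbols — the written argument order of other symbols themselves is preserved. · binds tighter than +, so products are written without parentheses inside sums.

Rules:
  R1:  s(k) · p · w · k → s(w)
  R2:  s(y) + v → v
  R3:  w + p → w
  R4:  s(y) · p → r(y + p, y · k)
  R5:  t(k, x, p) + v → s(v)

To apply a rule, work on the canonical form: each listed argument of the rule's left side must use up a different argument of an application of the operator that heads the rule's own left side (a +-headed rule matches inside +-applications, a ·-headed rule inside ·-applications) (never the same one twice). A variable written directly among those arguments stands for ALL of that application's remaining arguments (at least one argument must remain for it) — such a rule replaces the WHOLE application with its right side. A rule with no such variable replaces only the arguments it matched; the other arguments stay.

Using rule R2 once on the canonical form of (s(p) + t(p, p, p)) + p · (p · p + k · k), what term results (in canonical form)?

Canonical form:  k · k · p + p · p · p + s(p) + t(p, p, p)
Match R2:  consume s(p);  v := k · k · p + p · p · p + t(p, p, p), y := p
The extension variable absorbs all remaining arguments, so the whole application is rewritten.
Result:  k · k · p + p · p · p + t(p, p, p)

Answer: k · k · p + p · p · p + t(p, p, p)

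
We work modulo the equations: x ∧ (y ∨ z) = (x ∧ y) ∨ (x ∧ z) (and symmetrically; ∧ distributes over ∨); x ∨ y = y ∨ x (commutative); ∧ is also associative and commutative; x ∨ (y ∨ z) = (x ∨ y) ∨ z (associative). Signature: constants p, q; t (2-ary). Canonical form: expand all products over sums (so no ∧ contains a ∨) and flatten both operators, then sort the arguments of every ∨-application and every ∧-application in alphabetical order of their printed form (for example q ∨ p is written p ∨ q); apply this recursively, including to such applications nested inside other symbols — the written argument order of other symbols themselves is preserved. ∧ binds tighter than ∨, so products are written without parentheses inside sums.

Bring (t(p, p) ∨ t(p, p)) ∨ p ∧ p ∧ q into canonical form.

Answer: p ∧ p ∧ q ∨ t(p, p) ∨ t(p, p)

Derivation:
Un-nest:  t(p, p) ∨ t(p, p) ∨ p ∧ p ∧ q
Sort:  p ∧ p ∧ q ∨ t(p, p) ∨ t(p, p)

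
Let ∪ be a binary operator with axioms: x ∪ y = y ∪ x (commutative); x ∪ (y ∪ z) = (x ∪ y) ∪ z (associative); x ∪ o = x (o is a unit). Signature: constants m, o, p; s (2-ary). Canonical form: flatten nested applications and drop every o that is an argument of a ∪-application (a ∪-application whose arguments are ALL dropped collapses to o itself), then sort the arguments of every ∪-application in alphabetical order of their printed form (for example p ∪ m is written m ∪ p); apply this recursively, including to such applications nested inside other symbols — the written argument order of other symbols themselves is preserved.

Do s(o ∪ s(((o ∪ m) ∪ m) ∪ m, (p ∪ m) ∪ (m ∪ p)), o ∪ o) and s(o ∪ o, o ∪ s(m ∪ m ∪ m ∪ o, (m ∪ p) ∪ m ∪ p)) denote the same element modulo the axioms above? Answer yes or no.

Left:  s(o ∪ s(((o ∪ m) ∪ m) ∪ m, (p ∪ m) ∪ (m ∪ p)), o ∪ o)
  Work inside:  o ∪ s(((o ∪ m) ∪ m) ∪ m, (p ∪ m) ∪ (m ∪ p))
  Inside:  s(((o ∪ m) ∪ m) ∪ m, (p ∪ m) ∪ (m ∪ p))  →  s(m ∪ m ∪ m, m ∪ m ∪ p ∪ p)
  Drop the unit:  drop o
  Sort:  s(m ∪ m ∪ m, m ∪ m ∪ p ∪ p)
  Put back:  s(s(m ∪ m ∪ m, m ∪ m ∪ p ∪ p), o)
Right:  s(o ∪ o, o ∪ s(m ∪ m ∪ m ∪ o, (m ∪ p) ∪ m ∪ p))
  Work inside:  o ∪ s(m ∪ m ∪ m ∪ o, (m ∪ p) ∪ m ∪ p)
  Canonicalize subterm:  s(m ∪ m ∪ m ∪ o, (m ∪ p) ∪ m ∪ p)  →  s(m ∪ m ∪ m, m ∪ m ∪ p ∪ p)
  Drop the unit:  drop o
  Sort:  s(m ∪ m ∪ m, m ∪ m ∪ p ∪ p)
  Rebuild:  s(o, s(m ∪ m ∪ m, m ∪ m ∪ p ∪ p))

Answer: no — s(s(m ∪ m ∪ m, m ∪ m ∪ p ∪ p), o) vs s(o, s(m ∪ m ∪ m, m ∪ m ∪ p ∪ p))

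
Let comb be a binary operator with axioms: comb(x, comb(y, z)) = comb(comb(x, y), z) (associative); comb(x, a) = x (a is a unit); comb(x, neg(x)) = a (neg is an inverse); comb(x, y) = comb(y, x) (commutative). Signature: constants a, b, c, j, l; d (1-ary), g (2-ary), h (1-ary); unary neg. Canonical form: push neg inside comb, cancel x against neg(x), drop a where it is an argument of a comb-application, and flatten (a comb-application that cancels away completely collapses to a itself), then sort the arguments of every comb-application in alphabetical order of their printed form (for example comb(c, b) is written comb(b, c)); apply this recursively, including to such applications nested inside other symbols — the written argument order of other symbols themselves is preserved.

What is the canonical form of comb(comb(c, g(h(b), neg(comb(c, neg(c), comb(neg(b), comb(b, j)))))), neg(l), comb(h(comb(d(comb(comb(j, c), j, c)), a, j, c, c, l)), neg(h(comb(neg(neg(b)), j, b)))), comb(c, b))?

Answer: comb(b, c, c, g(h(b), neg(j)), h(comb(c, c, d(comb(c, c, j, j)), j, l)), neg(h(comb(b, b, j))), neg(l))

Derivation:
Push neg inside:  distribute neg over comb and collapse double neg
Collect terms:  comb(c, c, g(h(b), neg(j)), neg(l), h(comb(c, c, d(comb(c, c, j, j)), j, l)), neg(h(comb(b, b, j))), b)
Order the arguments:  comb(b, c, c, g(h(b), neg(j)), h(comb(c, c, d(comb(c, c, j, j)), j, l)), neg(h(comb(b, b, j))), neg(l))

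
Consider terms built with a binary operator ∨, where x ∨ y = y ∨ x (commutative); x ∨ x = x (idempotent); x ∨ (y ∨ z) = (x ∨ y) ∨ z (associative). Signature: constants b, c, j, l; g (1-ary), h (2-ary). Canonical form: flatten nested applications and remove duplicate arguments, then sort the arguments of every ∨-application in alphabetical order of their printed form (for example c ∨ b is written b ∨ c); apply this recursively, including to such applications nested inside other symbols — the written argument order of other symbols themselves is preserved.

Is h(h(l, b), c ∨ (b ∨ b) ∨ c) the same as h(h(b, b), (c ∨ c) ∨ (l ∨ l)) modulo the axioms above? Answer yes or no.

Left:  h(h(l, b), c ∨ (b ∨ b) ∨ c)
  Descend into:  c ∨ (b ∨ b) ∨ c
  Merge nested applications:  c ∨ b ∨ b ∨ c
  Deduplicate:  drop duplicate b, c
  Order the arguments:  b ∨ c
  Put back:  h(h(l, b), b ∨ c)
Right:  h(h(b, b), (c ∨ c) ∨ (l ∨ l))
  Work inside:  (c ∨ c) ∨ (l ∨ l)
  Merge nested applications:  c ∨ c ∨ l ∨ l
  Deduplicate:  drop duplicate c, l
  Sort arguments:  c ∨ l
  Reassemble:  h(h(b, b), c ∨ l)

Answer: no — h(h(l, b), b ∨ c) vs h(h(b, b), c ∨ l)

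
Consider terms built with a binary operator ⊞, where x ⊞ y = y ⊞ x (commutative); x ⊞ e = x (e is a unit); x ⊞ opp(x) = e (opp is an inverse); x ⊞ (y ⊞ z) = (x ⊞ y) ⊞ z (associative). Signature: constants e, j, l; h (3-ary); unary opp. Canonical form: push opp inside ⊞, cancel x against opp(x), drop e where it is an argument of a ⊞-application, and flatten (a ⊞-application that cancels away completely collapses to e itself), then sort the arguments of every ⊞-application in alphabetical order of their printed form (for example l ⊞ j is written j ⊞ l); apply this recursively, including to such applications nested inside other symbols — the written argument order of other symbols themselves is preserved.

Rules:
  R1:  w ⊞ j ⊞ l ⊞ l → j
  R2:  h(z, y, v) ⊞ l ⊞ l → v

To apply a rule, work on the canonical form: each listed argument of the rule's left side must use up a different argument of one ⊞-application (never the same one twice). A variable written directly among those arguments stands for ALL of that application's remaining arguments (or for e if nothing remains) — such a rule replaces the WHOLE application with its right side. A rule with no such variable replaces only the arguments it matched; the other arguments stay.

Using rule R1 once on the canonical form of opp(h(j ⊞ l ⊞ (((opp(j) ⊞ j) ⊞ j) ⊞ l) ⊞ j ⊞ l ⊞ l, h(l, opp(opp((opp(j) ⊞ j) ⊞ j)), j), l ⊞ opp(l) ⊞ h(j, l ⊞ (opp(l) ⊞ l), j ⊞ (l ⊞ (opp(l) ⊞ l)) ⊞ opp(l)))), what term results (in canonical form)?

Canonical form:  opp(h(j ⊞ j ⊞ j ⊞ l ⊞ l ⊞ l ⊞ l, h(l, j, j), h(j, l, j)))
Apply R1:  consuming j, l, l;  w := j ⊞ j ⊞ l ⊞ l
The variable takes the whole remainder — replace the entire application.
Giving:  opp(h(j, h(l, j, j), h(j, l, j)))

Answer: opp(h(j, h(l, j, j), h(j, l, j)))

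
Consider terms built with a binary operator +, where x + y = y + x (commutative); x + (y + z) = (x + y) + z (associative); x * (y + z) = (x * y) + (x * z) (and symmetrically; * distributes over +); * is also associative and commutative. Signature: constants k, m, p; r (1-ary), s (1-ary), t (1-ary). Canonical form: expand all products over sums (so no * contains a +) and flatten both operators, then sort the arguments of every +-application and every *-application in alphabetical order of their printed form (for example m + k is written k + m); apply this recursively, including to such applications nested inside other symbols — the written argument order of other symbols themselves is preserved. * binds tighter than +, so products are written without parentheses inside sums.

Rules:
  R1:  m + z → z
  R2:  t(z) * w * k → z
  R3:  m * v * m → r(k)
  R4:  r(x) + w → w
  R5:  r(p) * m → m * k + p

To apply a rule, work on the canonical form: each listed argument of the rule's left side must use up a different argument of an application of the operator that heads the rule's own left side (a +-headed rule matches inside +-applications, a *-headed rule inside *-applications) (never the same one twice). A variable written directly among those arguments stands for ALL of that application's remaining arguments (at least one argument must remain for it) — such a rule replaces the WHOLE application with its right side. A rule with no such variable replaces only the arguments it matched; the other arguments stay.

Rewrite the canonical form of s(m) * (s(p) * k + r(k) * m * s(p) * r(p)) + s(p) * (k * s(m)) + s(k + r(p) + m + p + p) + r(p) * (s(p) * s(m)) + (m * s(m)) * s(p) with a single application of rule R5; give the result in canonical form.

Answer: k * m * r(k) * s(m) * s(p) + k * s(m) * s(p) + k * s(m) * s(p) + m * s(m) * s(p) + p * r(k) * s(m) * s(p) + r(p) * s(m) * s(p) + s(k + m + p + p + r(p))

Derivation:
Canonical form:  k * s(m) * s(p) + k * s(m) * s(p) + m * r(k) * r(p) * s(m) * s(p) + m * s(m) * s(p) + r(p) * s(m) * s(p) + s(k + m + p + p + r(p))
Apply R5:  consuming m, r(p)
Giving:  k * m * r(k) * s(m) * s(p) + k * s(m) * s(p) + k * s(m) * s(p) + m * s(m) * s(p) + p * r(k) * s(m) * s(p) + r(p) * s(m) * s(p) + s(k + m + p + p + r(p))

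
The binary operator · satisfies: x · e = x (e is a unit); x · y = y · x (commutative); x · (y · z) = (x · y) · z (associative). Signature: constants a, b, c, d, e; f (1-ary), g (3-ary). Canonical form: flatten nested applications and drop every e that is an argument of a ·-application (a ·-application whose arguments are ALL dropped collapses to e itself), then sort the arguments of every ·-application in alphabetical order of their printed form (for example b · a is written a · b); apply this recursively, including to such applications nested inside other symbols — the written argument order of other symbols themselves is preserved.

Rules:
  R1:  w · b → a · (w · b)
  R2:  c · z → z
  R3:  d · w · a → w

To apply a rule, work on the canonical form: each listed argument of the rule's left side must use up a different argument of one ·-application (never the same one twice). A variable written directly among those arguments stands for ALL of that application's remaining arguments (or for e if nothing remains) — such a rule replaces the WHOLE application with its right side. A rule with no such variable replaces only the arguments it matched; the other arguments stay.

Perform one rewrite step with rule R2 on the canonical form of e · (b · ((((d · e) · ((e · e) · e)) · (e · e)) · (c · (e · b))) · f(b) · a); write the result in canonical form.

Canonical form:  a · b · b · c · d · f(b)
R2 matches:  uses c;  z := a · b · b · d · f(b)
The variable takes the whole remainder — replace the entire application.
Result:  a · b · b · d · f(b)

Answer: a · b · b · d · f(b)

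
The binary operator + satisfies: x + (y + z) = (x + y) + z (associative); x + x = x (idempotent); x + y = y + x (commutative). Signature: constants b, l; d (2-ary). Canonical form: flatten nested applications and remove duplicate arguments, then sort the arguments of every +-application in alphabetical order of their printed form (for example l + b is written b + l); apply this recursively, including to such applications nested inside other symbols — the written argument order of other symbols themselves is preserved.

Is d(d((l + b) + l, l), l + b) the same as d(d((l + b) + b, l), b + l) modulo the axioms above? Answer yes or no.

Answer: yes — both canonical forms are d(d(b + l, l), b + l)

Derivation:
Left:  d(d((l + b) + l, l), l + b)
  Descend into:  (l + b) + l
  Merge nested applications:  l + b + l
  Deduplicate:  drop duplicate l
  Order the arguments:  b + l
  Put back:  d(d(b + l, l), b + l)
Right:  d(d((l + b) + b, l), b + l)
  Work inside:  (l + b) + b
  Flatten:  l + b + b
  Deduplicate:  drop duplicate b
  Order the arguments:  b + l
  Rebuild:  d(d(b + l, l), b + l)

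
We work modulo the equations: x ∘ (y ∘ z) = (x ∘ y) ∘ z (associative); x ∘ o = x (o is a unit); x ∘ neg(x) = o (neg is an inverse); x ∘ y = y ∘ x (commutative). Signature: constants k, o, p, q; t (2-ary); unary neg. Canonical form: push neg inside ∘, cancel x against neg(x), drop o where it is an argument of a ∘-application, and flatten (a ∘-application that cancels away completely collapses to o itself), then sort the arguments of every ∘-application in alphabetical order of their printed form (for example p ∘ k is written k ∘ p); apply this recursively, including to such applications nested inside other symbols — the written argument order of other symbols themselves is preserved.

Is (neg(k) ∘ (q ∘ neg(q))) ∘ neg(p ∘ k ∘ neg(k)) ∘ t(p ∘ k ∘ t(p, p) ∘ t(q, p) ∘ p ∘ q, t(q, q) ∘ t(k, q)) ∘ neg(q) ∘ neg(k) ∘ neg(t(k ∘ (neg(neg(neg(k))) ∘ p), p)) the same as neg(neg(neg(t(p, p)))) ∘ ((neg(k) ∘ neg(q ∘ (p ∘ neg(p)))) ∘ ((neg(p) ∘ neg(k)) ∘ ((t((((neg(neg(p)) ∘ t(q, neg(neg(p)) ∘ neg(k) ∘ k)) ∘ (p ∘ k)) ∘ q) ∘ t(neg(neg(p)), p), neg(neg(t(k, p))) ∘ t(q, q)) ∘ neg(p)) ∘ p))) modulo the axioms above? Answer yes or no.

Answer: no — neg(k) ∘ neg(k) ∘ neg(p) ∘ neg(q) ∘ neg(t(p, p)) ∘ t(k ∘ p ∘ p ∘ q ∘ t(p, p) ∘ t(q, p), t(k, q) ∘ t(q, q)) vs neg(k) ∘ neg(k) ∘ neg(p) ∘ neg(q) ∘ neg(t(p, p)) ∘ t(k ∘ p ∘ p ∘ q ∘ t(p, p) ∘ t(q, p), t(k, p) ∘ t(q, q))

Derivation:
Left:  (neg(k) ∘ (q ∘ neg(q))) ∘ neg(p ∘ k ∘ neg(k)) ∘ t(p ∘ k ∘ t(p, p) ∘ t(q, p) ∘ p ∘ q, t(q, q) ∘ t(k, q)) ∘ neg(q) ∘ neg(k) ∘ neg(t(k ∘ (neg(neg(neg(k))) ∘ p), p))
  Push neg inside:  distribute neg over ∘ and collapse double neg
  Collect terms:  neg(k) ∘ neg(k) ∘ neg(q) ∘ neg(p) ∘ t(k ∘ p ∘ p ∘ q ∘ t(p, p) ∘ t(q, p), t(k, q) ∘ t(q, q)) ∘ neg(t(p, p))
  Sort:  neg(k) ∘ neg(k) ∘ neg(p) ∘ neg(q) ∘ neg(t(p, p)) ∘ t(k ∘ p ∘ p ∘ q ∘ t(p, p) ∘ t(q, p), t(k, q) ∘ t(q, q))
Right:  neg(neg(neg(t(p, p)))) ∘ ((neg(k) ∘ neg(q ∘ (p ∘ neg(p)))) ∘ ((neg(p) ∘ neg(k)) ∘ ((t((((neg(neg(p)) ∘ t(q, neg(neg(p)) ∘ neg(k) ∘ k)) ∘ (p ∘ k)) ∘ q) ∘ t(neg(neg(p)), p), neg(neg(t(k, p))) ∘ t(q, q)) ∘ neg(p)) ∘ p)))
  Push neg inside:  distribute neg over ∘ and collapse double neg
  Collect:  neg(t(p, p)) ∘ neg(k) ∘ neg(k) ∘ neg(q) ∘ neg(p) ∘ t(k ∘ p ∘ p ∘ q ∘ t(p, p) ∘ t(q, p), t(k, p) ∘ t(q, q))
  Sort arguments:  neg(k) ∘ neg(k) ∘ neg(p) ∘ neg(q) ∘ neg(t(p, p)) ∘ t(k ∘ p ∘ p ∘ q ∘ t(p, p) ∘ t(q, p), t(k, p) ∘ t(q, q))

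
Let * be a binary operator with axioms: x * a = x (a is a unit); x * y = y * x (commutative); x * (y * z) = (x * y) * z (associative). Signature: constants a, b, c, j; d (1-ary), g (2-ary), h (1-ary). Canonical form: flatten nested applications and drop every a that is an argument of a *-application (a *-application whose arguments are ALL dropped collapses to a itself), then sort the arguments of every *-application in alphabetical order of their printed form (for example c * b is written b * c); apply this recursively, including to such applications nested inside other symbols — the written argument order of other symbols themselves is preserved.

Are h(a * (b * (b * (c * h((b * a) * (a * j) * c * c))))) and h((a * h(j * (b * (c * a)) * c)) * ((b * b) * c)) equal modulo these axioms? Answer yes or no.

Answer: yes — both canonical forms are h(b * b * c * h(b * c * c * j))

Derivation:
Left:  h(a * (b * (b * (c * h((b * a) * (a * j) * c * c)))))
  Descend into:  a * (b * (b * (c * h((b * a) * (a * j) * c * c))))
  Flatten:  a * b * b * c * h((b * a) * (a * j) * c * c)
  Inside:  h((b * a) * (a * j) * c * c)  →  h(b * c * c * j)
  Drop the unit:  drop a
  Sort:  b * b * c * h(b * c * c * j)
  Put back:  h(b * b * c * h(b * c * c * j))
Right:  h((a * h(j * (b * (c * a)) * c)) * ((b * b) * c))
  Work inside:  (a * h(j * (b * (c * a)) * c)) * ((b * b) * c)
  Flatten:  a * h(j * (b * (c * a)) * c) * b * b * c
  Canonicalize subterm:  h(j * (b * (c * a)) * c)  →  h(b * c * c * j)
  Drop the unit:  drop a
  Sort:  b * b * c * h(b * c * c * j)
  Reassemble:  h(b * b * c * h(b * c * c * j))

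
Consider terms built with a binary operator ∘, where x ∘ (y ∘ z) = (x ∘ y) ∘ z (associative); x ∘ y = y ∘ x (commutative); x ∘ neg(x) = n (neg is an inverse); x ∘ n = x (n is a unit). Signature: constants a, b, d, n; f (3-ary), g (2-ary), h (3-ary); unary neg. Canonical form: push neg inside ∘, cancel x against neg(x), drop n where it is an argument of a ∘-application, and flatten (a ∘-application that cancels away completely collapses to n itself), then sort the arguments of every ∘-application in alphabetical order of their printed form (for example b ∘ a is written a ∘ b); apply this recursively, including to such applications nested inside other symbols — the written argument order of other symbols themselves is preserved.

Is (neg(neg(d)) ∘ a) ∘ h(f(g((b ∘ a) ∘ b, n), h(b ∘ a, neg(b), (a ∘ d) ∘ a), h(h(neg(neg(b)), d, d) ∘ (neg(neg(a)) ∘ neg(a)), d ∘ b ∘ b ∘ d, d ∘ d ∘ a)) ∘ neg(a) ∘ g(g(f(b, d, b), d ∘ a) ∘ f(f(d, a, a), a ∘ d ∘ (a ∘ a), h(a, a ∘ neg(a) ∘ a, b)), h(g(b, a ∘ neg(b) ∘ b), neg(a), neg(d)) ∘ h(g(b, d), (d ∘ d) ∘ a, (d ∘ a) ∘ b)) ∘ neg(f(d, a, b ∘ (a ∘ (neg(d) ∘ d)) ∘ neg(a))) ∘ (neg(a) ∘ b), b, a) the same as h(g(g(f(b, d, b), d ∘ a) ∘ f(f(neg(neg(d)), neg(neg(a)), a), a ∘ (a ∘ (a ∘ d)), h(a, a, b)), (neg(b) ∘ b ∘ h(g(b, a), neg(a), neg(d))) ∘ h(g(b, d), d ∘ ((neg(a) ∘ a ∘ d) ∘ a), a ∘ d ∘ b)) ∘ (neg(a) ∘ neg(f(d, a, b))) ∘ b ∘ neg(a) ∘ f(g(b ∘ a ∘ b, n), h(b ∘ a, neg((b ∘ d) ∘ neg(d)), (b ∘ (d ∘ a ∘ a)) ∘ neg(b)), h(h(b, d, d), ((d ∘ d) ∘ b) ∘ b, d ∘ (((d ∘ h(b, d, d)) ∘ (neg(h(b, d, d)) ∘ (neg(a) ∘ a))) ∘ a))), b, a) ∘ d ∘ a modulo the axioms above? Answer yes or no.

Left:  (neg(neg(d)) ∘ a) ∘ h(f(g((b ∘ a) ∘ b, n), h(b ∘ a, neg(b), (a ∘ d) ∘ a), h(h(neg(neg(b)), d, d) ∘ (neg(neg(a)) ∘ neg(a)), d ∘ b ∘ b ∘ d, d ∘ d ∘ a)) ∘ neg(a) ∘ g(g(f(b, d, b), d ∘ a) ∘ f(f(d, a, a), a ∘ d ∘ (a ∘ a), h(a, a ∘ neg(a) ∘ a, b)), h(g(b, a ∘ neg(b) ∘ b), neg(a), neg(d)) ∘ h(g(b, d), (d ∘ d) ∘ a, (d ∘ a) ∘ b)) ∘ neg(f(d, a, b ∘ (a ∘ (neg(d) ∘ d)) ∘ neg(a))) ∘ (neg(a) ∘ b), b, a)
  Push neg inside:  distribute neg over ∘ and collapse double neg
  Collect terms:  d ∘ a ∘ h(b ∘ f(g(a ∘ b ∘ b, n), h(a ∘ b, neg(b), a ∘ a ∘ d), h(h(b, d, d), b ∘ b ∘ d ∘ d, a ∘ d ∘ d)) ∘ g(f(f(d, a, a), a ∘ a ∘ a ∘ d, h(a, a, b)) ∘ g(f(b, d, b), a ∘ d), h(g(b, a), neg(a), neg(d)) ∘ h(g(b, d), a ∘ d ∘ d, a ∘ b ∘ d)) ∘ neg(a) ∘ neg(a) ∘ neg(f(d, a, b)), b, a)
  Sort arguments:  a ∘ d ∘ h(b ∘ f(g(a ∘ b ∘ b, n), h(a ∘ b, neg(b), a ∘ a ∘ d), h(h(b, d, d), b ∘ b ∘ d ∘ d, a ∘ d ∘ d)) ∘ g(f(f(d, a, a), a ∘ a ∘ a ∘ d, h(a, a, b)) ∘ g(f(b, d, b), a ∘ d), h(g(b, a), neg(a), neg(d)) ∘ h(g(b, d), a ∘ d ∘ d, a ∘ b ∘ d)) ∘ neg(a) ∘ neg(a) ∘ neg(f(d, a, b)), b, a)
Right:  h(g(g(f(b, d, b), d ∘ a) ∘ f(f(neg(neg(d)), neg(neg(a)), a), a ∘ (a ∘ (a ∘ d)), h(a, a, b)), (neg(b) ∘ b ∘ h(g(b, a), neg(a), neg(d))) ∘ h(g(b, d), d ∘ ((neg(a) ∘ a ∘ d) ∘ a), a ∘ d ∘ b)) ∘ (neg(a) ∘ neg(f(d, a, b))) ∘ b ∘ neg(a) ∘ f(g(b ∘ a ∘ b, n), h(b ∘ a, neg((b ∘ d) ∘ neg(d)), (b ∘ (d ∘ a ∘ a)) ∘ neg(b)), h(h(b, d, d), ((d ∘ d) ∘ b) ∘ b, d ∘ (((d ∘ h(b, d, d)) ∘ (neg(h(b, d, d)) ∘ (neg(a) ∘ a))) ∘ a))), b, a) ∘ d ∘ a
  Push neg inside:  distribute neg over ∘ and collapse double neg
  Collect:  h(b ∘ f(g(a ∘ b ∘ b, n), h(a ∘ b, neg(b), a ∘ a ∘ d), h(h(b, d, d), b ∘ b ∘ d ∘ d, a ∘ d ∘ d)) ∘ g(f(f(d, a, a), a ∘ a ∘ a ∘ d, h(a, a, b)) ∘ g(f(b, d, b), a ∘ d), h(g(b, a), neg(a), neg(d)) ∘ h(g(b, d), a ∘ d ∘ d, a ∘ b ∘ d)) ∘ neg(a) ∘ neg(a) ∘ neg(f(d, a, b)), b, a) ∘ d ∘ a
  Sort:  a ∘ d ∘ h(b ∘ f(g(a ∘ b ∘ b, n), h(a ∘ b, neg(b), a ∘ a ∘ d), h(h(b, d, d), b ∘ b ∘ d ∘ d, a ∘ d ∘ d)) ∘ g(f(f(d, a, a), a ∘ a ∘ a ∘ d, h(a, a, b)) ∘ g(f(b, d, b), a ∘ d), h(g(b, a), neg(a), neg(d)) ∘ h(g(b, d), a ∘ d ∘ d, a ∘ b ∘ d)) ∘ neg(a) ∘ neg(a) ∘ neg(f(d, a, b)), b, a)

Answer: yes — both canonical forms are a ∘ d ∘ h(b ∘ f(g(a ∘ b ∘ b, n), h(a ∘ b, neg(b), a ∘ a ∘ d), h(h(b, d, d), b ∘ b ∘ d ∘ d, a ∘ d ∘ d)) ∘ g(f(f(d, a, a), a ∘ a ∘ a ∘ d, h(a, a, b)) ∘ g(f(b, d, b), a ∘ d), h(g(b, a), neg(a), neg(d)) ∘ h(g(b, d), a ∘ d ∘ d, a ∘ b ∘ d)) ∘ neg(a) ∘ neg(a) ∘ neg(f(d, a, b)), b, a)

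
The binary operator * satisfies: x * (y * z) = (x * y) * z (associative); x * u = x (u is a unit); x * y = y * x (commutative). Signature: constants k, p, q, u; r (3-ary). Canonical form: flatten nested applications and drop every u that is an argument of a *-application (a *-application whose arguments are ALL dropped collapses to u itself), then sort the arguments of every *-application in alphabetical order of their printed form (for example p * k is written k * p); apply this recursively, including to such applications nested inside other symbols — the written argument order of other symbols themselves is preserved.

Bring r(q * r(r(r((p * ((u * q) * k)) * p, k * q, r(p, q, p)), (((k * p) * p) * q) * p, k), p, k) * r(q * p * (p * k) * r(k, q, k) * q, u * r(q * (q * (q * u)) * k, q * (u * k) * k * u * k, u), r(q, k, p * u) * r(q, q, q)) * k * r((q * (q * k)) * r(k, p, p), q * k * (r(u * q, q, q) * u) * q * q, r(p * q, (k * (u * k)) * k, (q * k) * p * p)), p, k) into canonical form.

Focus inside:  q * r(r(r((p * ((u * q) * k)) * p, k * q, r(p, q, p)), (((k * p) * p) * q) * p, k), p, k) * r(q * p * (p * k) * r(k, q, k) * q, u * r(q * (q * (q * u)) * k, q * (u * k) * k * u * k, u), r(q, k, p * u) * r(q, q, q)) * k * r((q * (q * k)) * r(k, p, p), q * k * (r(u * q, q, q) * u) * q * q, r(p * q, (k * (u * k)) * k, (q * k) * p * p))
Simplify inside:  r(r(r((p * ((u * q) * k)) * p, k * q, r(p, q, p)), (((k * p) * p) * q) * p, k), p, k)  →  r(r(r(k * p * p * q, k * q, r(p, q, p)), k * p * p * p * q, k), p, k)
Canonicalize subterm:  r(q * p * (p * k) * r(k, q, k) * q, u * r(q * (q * (q * u)) * k, q * (u * k) * k * u * k, u), r(q, k, p * u) * r(q, q, q))  →  r(k * p * p * q * q * r(k, q, k), r(k * q * q * q, k * k * k * q, u), r(q, k, p) * r(q, q, q))
Simplify inside:  r((q * (q * k)) * r(k, p, p), q * k * (r(u * q, q, q) * u) * q * q, r(p * q, (k * (u * k)) * k, (q * k) * p * p))  →  r(k * q * q * r(k, p, p), k * q * q * q * r(q, q, q), r(p * q, k * k * k, k * p * p * q))
Sort:  k * q * r(k * p * p * q * q * r(k, q, k), r(k * q * q * q, k * k * k * q, u), r(q, k, p) * r(q, q, q)) * r(k * q * q * r(k, p, p), k * q * q * q * r(q, q, q), r(p * q, k * k * k, k * p * p * q)) * r(r(r(k * p * p * q, k * q, r(p, q, p)), k * p * p * p * q, k), p, k)
Rebuild:  r(k * q * r(k * p * p * q * q * r(k, q, k), r(k * q * q * q, k * k * k * q, u), r(q, k, p) * r(q, q, q)) * r(k * q * q * r(k, p, p), k * q * q * q * r(q, q, q), r(p * q, k * k * k, k * p * p * q)) * r(r(r(k * p * p * q, k * q, r(p, q, p)), k * p * p * p * q, k), p, k), p, k)

Answer: r(k * q * r(k * p * p * q * q * r(k, q, k), r(k * q * q * q, k * k * k * q, u), r(q, k, p) * r(q, q, q)) * r(k * q * q * r(k, p, p), k * q * q * q * r(q, q, q), r(p * q, k * k * k, k * p * p * q)) * r(r(r(k * p * p * q, k * q, r(p, q, p)), k * p * p * p * q, k), p, k), p, k)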